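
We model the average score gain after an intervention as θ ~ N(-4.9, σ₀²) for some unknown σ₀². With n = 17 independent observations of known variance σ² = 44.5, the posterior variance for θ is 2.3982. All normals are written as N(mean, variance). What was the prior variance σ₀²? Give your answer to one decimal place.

Posterior precision equals prior precision plus data precision: 1/σ_n² = 1/σ₀² + n/σ².
So 1/σ₀² = 1/2.3982 − 17/44.5 = 0.416979 − 0.382022 = 0.034957.
Hence σ₀² = 1/0.034957 ≈ 28.6.

σ₀² = 28.6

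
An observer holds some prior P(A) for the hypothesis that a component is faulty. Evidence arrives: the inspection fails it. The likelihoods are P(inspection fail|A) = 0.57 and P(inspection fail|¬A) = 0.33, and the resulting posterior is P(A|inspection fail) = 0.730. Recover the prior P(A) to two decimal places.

P(A) = 0.61

Bayes' rule in odds form gives O(A|E) = O(A)·[P(E|A)/P(E|¬A)], hence O(A) = O(A|E)/LR.
Posterior odds = 0.730/(1−0.730) = 2.7037. LR = 0.57/0.33 = 1.7273.
Prior odds = 2.7037/1.7273 = 1.5653, so P(A) = 1.5653/(1+1.5653) ≈ 0.61.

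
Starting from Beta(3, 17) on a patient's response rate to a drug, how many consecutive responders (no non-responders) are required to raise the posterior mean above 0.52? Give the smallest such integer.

After k responders and 0 non-responders the posterior is Beta(3+k, 17), with mean (3+k)/(3+17+k).
Set (3+k)/(20+k) > 0.52 and solve: k > (0.52·20 − 3)/(1 − 0.52) = 15.417.
The smallest integer exceeding 15.417 is 16, and checking k=16: (19)/(36) = 0.5278 > 0.52.

k = 16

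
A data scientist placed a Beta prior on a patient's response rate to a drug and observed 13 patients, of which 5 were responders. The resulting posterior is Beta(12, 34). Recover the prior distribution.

Beta(7, 26)

Beta is conjugate to the binomial likelihood: posterior = Beta(α+s, β+f).
So α = 12 − 5 = 7 and β = 34 − 8 = 26.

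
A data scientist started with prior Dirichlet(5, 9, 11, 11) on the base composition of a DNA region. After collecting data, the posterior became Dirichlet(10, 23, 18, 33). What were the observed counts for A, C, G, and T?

counts (5, 14, 7, 22)

For a Dirichlet(α) prior with multinomial counts c, the posterior is Dirichlet(α + c) componentwise.
Counts are posterior − prior componentwise: 10−5=5, 23−9=14, 18−11=7, 33−11=22.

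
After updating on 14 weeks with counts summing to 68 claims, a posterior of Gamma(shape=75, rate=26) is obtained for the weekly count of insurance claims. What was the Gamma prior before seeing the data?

Gamma(shape=7, rate=12)

A Gamma(α, β) prior (rate parametrization) on a Poisson rate with n observations summing to S gives posterior Gamma(α+S, β+n).
So α = 75 − 68 = 7 and β = 26 − 14 = 12.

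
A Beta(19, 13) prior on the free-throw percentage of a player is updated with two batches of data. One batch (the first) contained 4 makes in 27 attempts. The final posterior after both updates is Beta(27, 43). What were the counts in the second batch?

4 makes and 7 misses

Sequential conjugate updates are equivalent to a single update on the pooled data, so total successes = posterior α − prior α and total failures = posterior β − prior β.
Total across both batches: 27−19=8 makes, 43−13=30 misses.
Subtract the first batch: 8−4=4 makes and 30−23=7 misses.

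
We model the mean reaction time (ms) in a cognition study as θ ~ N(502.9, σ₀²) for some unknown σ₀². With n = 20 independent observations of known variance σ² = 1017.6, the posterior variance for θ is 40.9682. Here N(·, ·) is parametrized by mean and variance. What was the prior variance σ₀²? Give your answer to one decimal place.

σ₀² = 210.3

For the Normal–Normal model with known σ², precisions add: τ_n = τ₀ + n/σ².
So 1/σ₀² = 1/40.9682 − 20/1017.6 = 0.024409 − 0.019654 = 0.004755.
Hence σ₀² = 1/0.004755 ≈ 210.3.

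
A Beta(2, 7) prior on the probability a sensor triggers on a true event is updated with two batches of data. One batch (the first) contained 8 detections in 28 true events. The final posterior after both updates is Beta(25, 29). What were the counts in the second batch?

15 detections and 2 misses

Because Beta–binomial updating is additive in the counts, the combined data contributed (α_post−α_prior, β_post−β_prior) successes and failures.
Total across both batches: 25−2=23 detections, 29−7=22 misses.
Subtract the first batch: 23−8=15 detections and 22−20=2 misses.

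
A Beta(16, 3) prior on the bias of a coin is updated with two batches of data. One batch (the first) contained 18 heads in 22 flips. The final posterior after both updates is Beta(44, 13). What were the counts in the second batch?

10 heads and 6 tails

Sequential conjugate updates are equivalent to a single update on the pooled data, so total successes = posterior α − prior α and total failures = posterior β − prior β.
Total across both batches: 44−16=28 heads, 13−3=10 tails.
Subtract the first batch: 28−18=10 heads and 10−4=6 tails.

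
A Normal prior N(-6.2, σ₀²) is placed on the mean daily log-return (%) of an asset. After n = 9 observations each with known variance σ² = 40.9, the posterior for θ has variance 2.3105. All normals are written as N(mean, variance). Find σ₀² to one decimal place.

For the Normal–Normal model with known σ², precisions add: τ_n = τ₀ + n/σ².
So 1/σ₀² = 1/2.3105 − 9/40.9 = 0.432807 − 0.220049 = 0.212758.
Hence σ₀² = 1/0.212758 ≈ 4.7.

σ₀² = 4.7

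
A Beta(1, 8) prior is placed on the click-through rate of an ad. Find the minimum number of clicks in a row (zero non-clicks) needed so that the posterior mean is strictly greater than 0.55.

k = 9

After k clicks and 0 non-clicks the posterior is Beta(1+k, 8), with mean (1+k)/(1+8+k).
Set (1+k)/(9+k) > 0.55 and solve: k > (0.55·9 − 1)/(1 − 0.55) = 8.778.
The smallest integer exceeding 8.778 is 9, and checking k=9: (10)/(18) = 0.5556 > 0.55.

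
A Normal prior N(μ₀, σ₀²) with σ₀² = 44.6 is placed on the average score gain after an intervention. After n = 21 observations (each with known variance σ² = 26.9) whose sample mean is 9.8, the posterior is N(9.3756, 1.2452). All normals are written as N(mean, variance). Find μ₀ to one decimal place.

μ₀ = -5.4

With known observation variance, the Normal–Normal posterior has precision τ_n = τ₀ + n/σ² and mean μ_n = (τ₀μ₀ + (n/σ²)x̄)/τ_n.
Here τ₀ = 1/44.6 = 0.022422 and τ_data = 21/26.9 = 0.780669, so τ_n = 0.803091.
Rearranging for μ₀: μ₀ = (μ_n·τ_n − τ_data·x̄)/τ₀ = (9.3756·0.803091 − 0.780669·9.8) / 0.022422 = -0.121096/0.022422 ≈ -5.4.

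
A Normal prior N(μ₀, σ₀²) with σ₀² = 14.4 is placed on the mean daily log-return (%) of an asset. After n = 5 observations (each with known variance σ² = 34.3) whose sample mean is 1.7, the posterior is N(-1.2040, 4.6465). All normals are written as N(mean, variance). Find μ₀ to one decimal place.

μ₀ = -7.3

The posterior mean is a precision-weighted average: μ_n = (τ₀μ₀ + τ_data·x̄)/(τ₀+τ_data), with τ₀=1/σ₀² and τ_data=n/σ².
Here τ₀ = 1/14.4 = 0.069444 and τ_data = 5/34.3 = 0.145773, so τ_n = 0.215217.
Rearranging for μ₀: μ₀ = (μ_n·τ_n − τ_data·x̄)/τ₀ = (-1.2040·0.215217 − 0.145773·1.7) / 0.069444 = -0.506935/0.069444 ≈ -7.3.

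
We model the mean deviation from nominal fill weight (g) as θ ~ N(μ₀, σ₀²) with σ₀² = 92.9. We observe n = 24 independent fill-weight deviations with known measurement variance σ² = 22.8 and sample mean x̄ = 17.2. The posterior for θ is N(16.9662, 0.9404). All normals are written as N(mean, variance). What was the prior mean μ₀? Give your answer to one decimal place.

The posterior mean is a precision-weighted average: μ_n = (τ₀μ₀ + τ_data·x̄)/(τ₀+τ_data), with τ₀=1/σ₀² and τ_data=n/σ².
Here τ₀ = 1/92.9 = 0.010764 and τ_data = 24/22.8 = 1.052632, so τ_n = 1.063396.
Rearranging for μ₀: μ₀ = (μ_n·τ_n − τ_data·x̄)/τ₀ = (16.9662·1.063396 − 1.052632·17.2) / 0.010764 = -0.063481/0.010764 ≈ -5.9.

μ₀ = -5.9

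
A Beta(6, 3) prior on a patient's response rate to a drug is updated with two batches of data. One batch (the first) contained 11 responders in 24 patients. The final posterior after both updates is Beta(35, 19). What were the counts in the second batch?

18 responders and 3 non-responders

Sequential conjugate updates are equivalent to a single update on the pooled data, so total successes = posterior α − prior α and total failures = posterior β − prior β.
Total across both batches: 35−6=29 responders, 19−3=16 non-responders.
Subtract the first batch: 29−11=18 responders and 16−13=3 non-responders.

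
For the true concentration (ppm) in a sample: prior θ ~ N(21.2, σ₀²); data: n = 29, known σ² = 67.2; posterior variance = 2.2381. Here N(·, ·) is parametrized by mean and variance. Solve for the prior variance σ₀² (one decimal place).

σ₀² = 65.5

Posterior precision equals prior precision plus data precision: 1/σ_n² = 1/σ₀² + n/σ².
So 1/σ₀² = 1/2.2381 − 29/67.2 = 0.446808 − 0.431548 = 0.015260.
Hence σ₀² = 1/0.015260 ≈ 65.5.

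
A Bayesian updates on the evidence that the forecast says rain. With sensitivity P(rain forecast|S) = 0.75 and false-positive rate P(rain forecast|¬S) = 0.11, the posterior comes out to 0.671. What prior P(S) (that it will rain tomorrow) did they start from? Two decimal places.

P(S) = 0.23

In odds form, posterior odds = prior odds × likelihood ratio, so prior odds = posterior odds ÷ LR.
Posterior odds = 0.671/(1−0.671) = 2.0395. LR = 0.75/0.11 = 6.8182.
Prior odds = 2.0395/6.8182 = 0.2991, so P(S) = 0.2991/(1+0.2991) ≈ 0.23.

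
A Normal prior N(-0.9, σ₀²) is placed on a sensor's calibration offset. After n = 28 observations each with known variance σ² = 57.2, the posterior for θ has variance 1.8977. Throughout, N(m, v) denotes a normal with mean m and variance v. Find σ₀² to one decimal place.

σ₀² = 26.7

Posterior precision equals prior precision plus data precision: 1/σ_n² = 1/σ₀² + n/σ².
So 1/σ₀² = 1/1.8977 − 28/57.2 = 0.526954 − 0.489510 = 0.037444.
Hence σ₀² = 1/0.037444 ≈ 26.7.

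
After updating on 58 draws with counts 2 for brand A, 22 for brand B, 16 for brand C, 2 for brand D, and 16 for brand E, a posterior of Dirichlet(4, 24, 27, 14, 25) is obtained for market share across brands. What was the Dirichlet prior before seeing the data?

For a Dirichlet(α) prior with multinomial counts c, the posterior is Dirichlet(α + c) componentwise.
Subtract each count from the matching posterior parameter: 4−2=2, 24−22=2, 27−16=11, 14−2=12, 25−16=9.

Dirichlet(2, 2, 11, 12, 9)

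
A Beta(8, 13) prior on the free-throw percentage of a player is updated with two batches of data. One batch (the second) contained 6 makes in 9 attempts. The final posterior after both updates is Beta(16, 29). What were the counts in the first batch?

2 makes and 13 misses

Sequential conjugate updates are equivalent to a single update on the pooled data, so total successes = posterior α − prior α and total failures = posterior β − prior β.
Total across both batches: 16−8=8 makes, 29−13=16 misses.
Subtract the second batch: 8−6=2 makes and 16−3=13 misses.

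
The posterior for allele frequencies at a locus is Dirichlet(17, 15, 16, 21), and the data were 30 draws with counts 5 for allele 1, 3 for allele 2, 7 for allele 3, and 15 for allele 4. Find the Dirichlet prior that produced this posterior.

For a Dirichlet(α) prior with multinomial counts c, the posterior is Dirichlet(α + c) componentwise.
Subtract each count from the matching posterior parameter: 17−5=12, 15−3=12, 16−7=9, 21−15=6.

Dirichlet(12, 12, 9, 6)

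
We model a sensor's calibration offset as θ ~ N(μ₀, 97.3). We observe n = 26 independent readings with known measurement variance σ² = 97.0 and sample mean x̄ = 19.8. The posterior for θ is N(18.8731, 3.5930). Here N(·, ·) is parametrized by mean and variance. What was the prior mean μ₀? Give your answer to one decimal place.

μ₀ = -5.3

With known observation variance, the Normal–Normal posterior has precision τ_n = τ₀ + n/σ² and mean μ_n = (τ₀μ₀ + (n/σ²)x̄)/τ_n.
Here τ₀ = 1/97.3 = 0.010277 and τ_data = 26/97.0 = 0.268041, so τ_n = 0.278318.
Rearranging for μ₀: μ₀ = (μ_n·τ_n − τ_data·x̄)/τ₀ = (18.8731·0.278318 − 0.268041·19.8) / 0.010277 = -0.054488/0.010277 ≈ -5.3.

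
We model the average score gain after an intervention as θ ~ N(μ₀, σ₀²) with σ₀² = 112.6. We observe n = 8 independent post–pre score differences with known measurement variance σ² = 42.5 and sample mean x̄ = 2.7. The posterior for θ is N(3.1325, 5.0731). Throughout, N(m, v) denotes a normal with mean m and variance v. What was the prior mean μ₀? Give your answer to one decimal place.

μ₀ = 12.3

The posterior mean is a precision-weighted average: μ_n = (τ₀μ₀ + τ_data·x̄)/(τ₀+τ_data), with τ₀=1/σ₀² and τ_data=n/σ².
Here τ₀ = 1/112.6 = 0.008881 and τ_data = 8/42.5 = 0.188235, so τ_n = 0.197116.
Rearranging for μ₀: μ₀ = (μ_n·τ_n − τ_data·x̄)/τ₀ = (3.1325·0.197116 − 0.188235·2.7) / 0.008881 = 0.109231/0.008881 ≈ 12.3.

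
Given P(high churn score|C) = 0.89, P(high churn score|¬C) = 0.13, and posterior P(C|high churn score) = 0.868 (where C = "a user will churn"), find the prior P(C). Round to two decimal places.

Bayes' rule in odds form gives O(C|E) = O(C)·[P(E|C)/P(E|¬C)], hence O(C) = O(C|E)/LR.
Posterior odds = 0.868/(1−0.868) = 6.5758. LR = 0.89/0.13 = 6.8462.
Prior odds = 6.5758/6.8462 = 0.9605, so P(C) = 0.9605/(1+0.9605) ≈ 0.49.

P(C) = 0.49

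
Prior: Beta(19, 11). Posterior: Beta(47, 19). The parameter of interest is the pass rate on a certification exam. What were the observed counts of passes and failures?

28 passes and 8 failures

Under Beta–binomial conjugacy the posterior parameters are (a+s, b+f).
So s = 47 − 19 = 28 and f = 19 − 11 = 8.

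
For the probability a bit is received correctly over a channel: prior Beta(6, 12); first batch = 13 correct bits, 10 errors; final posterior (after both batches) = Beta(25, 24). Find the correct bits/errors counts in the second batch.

Because Beta–binomial updating is additive in the counts, the combined data contributed (α_post−α_prior, β_post−β_prior) successes and failures.
Total across both batches: 25−6=19 correct bits, 24−12=12 errors.
Subtract the first batch: 19−13=6 correct bits and 12−10=2 errors.

6 correct bits and 2 errors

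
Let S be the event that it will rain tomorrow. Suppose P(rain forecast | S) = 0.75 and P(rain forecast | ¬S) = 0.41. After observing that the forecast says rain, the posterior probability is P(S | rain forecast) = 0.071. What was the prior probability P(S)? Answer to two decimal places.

In odds form, posterior odds = prior odds × likelihood ratio, so prior odds = posterior odds ÷ LR.
Posterior odds = 0.071/(1−0.071) = 0.0764. LR = 0.75/0.41 = 1.8293.
Prior odds = 0.0764/1.8293 = 0.0418, so P(S) = 0.0418/(1+0.0418) ≈ 0.04.

P(S) = 0.04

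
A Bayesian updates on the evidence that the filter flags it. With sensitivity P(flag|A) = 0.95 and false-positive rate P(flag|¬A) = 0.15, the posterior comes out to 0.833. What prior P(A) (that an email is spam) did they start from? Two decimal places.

In odds form, posterior odds = prior odds × likelihood ratio, so prior odds = posterior odds ÷ LR.
Posterior odds = 0.833/(1−0.833) = 4.9880. LR = 0.95/0.15 = 6.3333.
Prior odds = 4.9880/6.3333 = 0.7876, so P(A) = 0.7876/(1+0.7876) ≈ 0.44.

P(A) = 0.44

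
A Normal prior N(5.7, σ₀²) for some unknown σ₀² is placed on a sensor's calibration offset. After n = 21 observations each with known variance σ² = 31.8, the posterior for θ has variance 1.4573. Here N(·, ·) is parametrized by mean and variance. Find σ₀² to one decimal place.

Posterior precision equals prior precision plus data precision: 1/σ_n² = 1/σ₀² + n/σ².
So 1/σ₀² = 1/1.4573 − 21/31.8 = 0.686201 − 0.660377 = 0.025824.
Hence σ₀² = 1/0.025824 ≈ 38.7.

σ₀² = 38.7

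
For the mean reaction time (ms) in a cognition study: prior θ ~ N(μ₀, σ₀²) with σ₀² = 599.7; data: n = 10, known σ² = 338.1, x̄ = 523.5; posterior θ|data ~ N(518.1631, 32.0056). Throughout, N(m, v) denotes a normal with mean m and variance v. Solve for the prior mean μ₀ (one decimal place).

μ₀ = 423.5

The posterior mean is a precision-weighted average: μ_n = (τ₀μ₀ + τ_data·x̄)/(τ₀+τ_data), with τ₀=1/σ₀² and τ_data=n/σ².
Here τ₀ = 1/599.7 = 0.001668 and τ_data = 10/338.1 = 0.029577, so τ_n = 0.031245.
Rearranging for μ₀: μ₀ = (μ_n·τ_n − τ_data·x̄)/τ₀ = (518.1631·0.031245 − 0.029577·523.5) / 0.001668 = 0.706447/0.001668 ≈ 423.5.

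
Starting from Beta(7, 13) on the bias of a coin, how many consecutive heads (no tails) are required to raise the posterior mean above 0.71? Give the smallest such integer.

After k heads and 0 tails the posterior is Beta(7+k, 13), with mean (7+k)/(7+13+k).
Set (7+k)/(20+k) > 0.71 and solve: k > (0.71·20 − 7)/(1 − 0.71) = 24.828.
The smallest integer exceeding 24.828 is 25, and checking k=25: (32)/(45) = 0.7111 > 0.71.

k = 25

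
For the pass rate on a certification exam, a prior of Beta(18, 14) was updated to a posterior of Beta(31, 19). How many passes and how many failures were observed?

13 passes and 5 failures

A Beta(a, b) prior with s successes and f failures in binomial data gives a Beta(a+s, b+f) posterior.
Match parameters: s=31−18=13, f=19−14=5.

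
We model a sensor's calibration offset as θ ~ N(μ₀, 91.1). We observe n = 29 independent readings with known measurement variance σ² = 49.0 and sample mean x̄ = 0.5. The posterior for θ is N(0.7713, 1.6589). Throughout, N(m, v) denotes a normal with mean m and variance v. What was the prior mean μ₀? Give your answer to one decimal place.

μ₀ = 15.4

The posterior mean is a precision-weighted average: μ_n = (τ₀μ₀ + τ_data·x̄)/(τ₀+τ_data), with τ₀=1/σ₀² and τ_data=n/σ².
Here τ₀ = 1/91.1 = 0.010977 and τ_data = 29/49.0 = 0.591837, so τ_n = 0.602814.
Rearranging for μ₀: μ₀ = (μ_n·τ_n − τ_data·x̄)/τ₀ = (0.7713·0.602814 − 0.591837·0.5) / 0.010977 = 0.169032/0.010977 ≈ 15.4.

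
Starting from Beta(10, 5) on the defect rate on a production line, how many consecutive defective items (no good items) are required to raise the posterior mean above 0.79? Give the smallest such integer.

After k defective items and 0 good items the posterior is Beta(10+k, 5), with mean (10+k)/(10+5+k).
Set (10+k)/(15+k) > 0.79 and solve: k > (0.79·15 − 10)/(1 − 0.79) = 8.810.
The smallest integer exceeding 8.810 is 9, and checking k=9: (19)/(24) = 0.7917 > 0.79.

k = 9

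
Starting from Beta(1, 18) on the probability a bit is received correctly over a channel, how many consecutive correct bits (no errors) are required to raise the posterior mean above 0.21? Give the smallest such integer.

k = 4

After k correct bits and 0 errors the posterior is Beta(1+k, 18), with mean (1+k)/(1+18+k).
Set (1+k)/(19+k) > 0.21 and solve: k > (0.21·19 − 1)/(1 − 0.21) = 3.785.
The smallest integer exceeding 3.785 is 4.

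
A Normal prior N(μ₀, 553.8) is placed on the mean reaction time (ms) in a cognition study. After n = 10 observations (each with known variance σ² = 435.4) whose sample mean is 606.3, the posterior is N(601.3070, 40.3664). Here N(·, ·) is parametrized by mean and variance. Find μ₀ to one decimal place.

The posterior mean is a precision-weighted average: μ_n = (τ₀μ₀ + τ_data·x̄)/(τ₀+τ_data), with τ₀=1/σ₀² and τ_data=n/σ².
Here τ₀ = 1/553.8 = 0.001806 and τ_data = 10/435.4 = 0.022967, so τ_n = 0.024773.
Rearranging for μ₀: μ₀ = (μ_n·τ_n − τ_data·x̄)/τ₀ = (601.3070·0.024773 − 0.022967·606.3) / 0.001806 = 0.971286/0.001806 ≈ 537.8.

μ₀ = 537.8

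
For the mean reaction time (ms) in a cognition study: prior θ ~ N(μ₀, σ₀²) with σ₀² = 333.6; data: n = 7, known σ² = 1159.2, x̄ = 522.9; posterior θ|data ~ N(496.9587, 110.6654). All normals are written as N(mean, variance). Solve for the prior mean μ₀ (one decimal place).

μ₀ = 444.7

The posterior mean is a precision-weighted average: μ_n = (τ₀μ₀ + τ_data·x̄)/(τ₀+τ_data), with τ₀=1/σ₀² and τ_data=n/σ².
Here τ₀ = 1/333.6 = 0.002998 and τ_data = 7/1159.2 = 0.006039, so τ_n = 0.009037.
Rearranging for μ₀: μ₀ = (μ_n·τ_n − τ_data·x̄)/τ₀ = (496.9587·0.009037 − 0.006039·522.9) / 0.002998 = 1.333223/0.002998 ≈ 444.7.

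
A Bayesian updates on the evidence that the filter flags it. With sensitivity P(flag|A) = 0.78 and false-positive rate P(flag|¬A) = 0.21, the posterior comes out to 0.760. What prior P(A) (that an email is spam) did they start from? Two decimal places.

P(A) = 0.46

In odds form, posterior odds = prior odds × likelihood ratio, so prior odds = posterior odds ÷ LR.
Posterior odds = 0.760/(1−0.760) = 3.1667. LR = 0.78/0.21 = 3.7143.
Prior odds = 3.1667/3.7143 = 0.8526, so P(A) = 0.8526/(1+0.8526) ≈ 0.46.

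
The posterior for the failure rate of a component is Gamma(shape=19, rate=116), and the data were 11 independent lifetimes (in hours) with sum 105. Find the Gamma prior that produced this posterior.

Gamma(shape=8, rate=11)

Gamma–exponential conjugacy: posterior shape = α + n, posterior rate = β + Σtᵢ.
So α = 19 − 11 = 8 and β = 116 − 105 = 11.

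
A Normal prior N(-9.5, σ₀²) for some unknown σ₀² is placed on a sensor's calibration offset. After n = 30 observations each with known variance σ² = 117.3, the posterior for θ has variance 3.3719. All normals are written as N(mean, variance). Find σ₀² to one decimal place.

σ₀² = 24.5

Posterior precision equals prior precision plus data precision: 1/σ_n² = 1/σ₀² + n/σ².
So 1/σ₀² = 1/3.3719 − 30/117.3 = 0.296569 − 0.255754 = 0.040815.
Hence σ₀² = 1/0.040815 ≈ 24.5.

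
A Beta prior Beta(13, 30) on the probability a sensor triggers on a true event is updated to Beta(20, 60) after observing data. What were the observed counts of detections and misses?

Under Beta–binomial conjugacy the posterior parameters are (α+s, β+f).
Match parameters: s=20−13=7, f=60−30=30.

7 detections and 30 misses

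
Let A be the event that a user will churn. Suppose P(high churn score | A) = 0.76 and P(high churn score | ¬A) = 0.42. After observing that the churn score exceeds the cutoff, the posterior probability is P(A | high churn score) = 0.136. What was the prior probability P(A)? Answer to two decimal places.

P(A) = 0.08

In odds form, posterior odds = prior odds × likelihood ratio, so prior odds = posterior odds ÷ LR.
Posterior odds = 0.136/(1−0.136) = 0.1574. LR = 0.76/0.42 = 1.8095.
Prior odds = 0.1574/1.8095 = 0.0870, so P(A) = 0.0870/(1+0.0870) ≈ 0.08.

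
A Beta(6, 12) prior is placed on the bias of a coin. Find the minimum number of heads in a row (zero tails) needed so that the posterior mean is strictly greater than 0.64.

k = 16

After k heads and 0 tails the posterior is Beta(6+k, 12), with mean (6+k)/(6+12+k).
Set (6+k)/(18+k) > 0.64 and solve: k > (0.64·18 − 6)/(1 − 0.64) = 15.333.
The smallest integer exceeding 15.333 is 16.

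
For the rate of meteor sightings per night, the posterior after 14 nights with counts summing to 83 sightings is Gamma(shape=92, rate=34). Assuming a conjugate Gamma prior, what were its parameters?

Gamma(shape=9, rate=20)

A Gamma(α, β) prior (rate parametrization) on a Poisson rate with n observations summing to S gives posterior Gamma(α+S, β+n).
So α = 92 − 83 = 9 and β = 34 − 14 = 20.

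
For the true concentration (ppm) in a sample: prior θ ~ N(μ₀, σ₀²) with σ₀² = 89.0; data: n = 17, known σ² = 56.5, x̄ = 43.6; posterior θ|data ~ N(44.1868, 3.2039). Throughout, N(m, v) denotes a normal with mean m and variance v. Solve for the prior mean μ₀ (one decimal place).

μ₀ = 59.9

The posterior mean is a precision-weighted average: μ_n = (τ₀μ₀ + τ_data·x̄)/(τ₀+τ_data), with τ₀=1/σ₀² and τ_data=n/σ².
Here τ₀ = 1/89.0 = 0.011236 and τ_data = 17/56.5 = 0.300885, so τ_n = 0.312121.
Rearranging for μ₀: μ₀ = (μ_n·τ_n − τ_data·x̄)/τ₀ = (44.1868·0.312121 − 0.300885·43.6) / 0.011236 = 0.673042/0.011236 ≈ 59.9.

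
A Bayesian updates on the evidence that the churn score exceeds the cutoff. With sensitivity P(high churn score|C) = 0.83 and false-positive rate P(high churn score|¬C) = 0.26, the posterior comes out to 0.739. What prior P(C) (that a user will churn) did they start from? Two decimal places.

Bayes' rule in odds form gives O(C|E) = O(C)·[P(E|C)/P(E|¬C)], hence O(C) = O(C|E)/LR.
Posterior odds = 0.739/(1−0.739) = 2.8314. LR = 0.83/0.26 = 3.1923.
Prior odds = 2.8314/3.1923 = 0.8869, so P(C) = 0.8869/(1+0.8869) ≈ 0.47.

P(C) = 0.47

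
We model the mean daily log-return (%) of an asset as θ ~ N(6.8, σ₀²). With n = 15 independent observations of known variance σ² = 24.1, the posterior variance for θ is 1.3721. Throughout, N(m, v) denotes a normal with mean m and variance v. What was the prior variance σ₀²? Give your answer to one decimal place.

σ₀² = 9.4

For the Normal–Normal model with known σ², precisions add: τ_n = τ₀ + n/σ².
So 1/σ₀² = 1/1.3721 − 15/24.1 = 0.728810 − 0.622407 = 0.106403.
Hence σ₀² = 1/0.106403 ≈ 9.4.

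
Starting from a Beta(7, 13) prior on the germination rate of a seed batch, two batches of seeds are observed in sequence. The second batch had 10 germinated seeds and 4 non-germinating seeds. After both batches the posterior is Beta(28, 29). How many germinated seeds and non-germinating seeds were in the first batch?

11 germinated seeds and 12 non-germinating seeds

Sequential conjugate updates are equivalent to a single update on the pooled data, so total successes = posterior α − prior α and total failures = posterior β − prior β.
Total across both batches: 28−7=21 germinated seeds, 29−13=16 non-germinating seeds.
Subtract the second batch: 21−10=11 germinated seeds and 16−4=12 non-germinating seeds.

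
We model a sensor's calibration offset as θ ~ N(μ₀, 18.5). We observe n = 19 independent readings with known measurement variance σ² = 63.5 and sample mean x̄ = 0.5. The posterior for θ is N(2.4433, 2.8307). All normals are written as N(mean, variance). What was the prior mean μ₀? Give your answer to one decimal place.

With known observation variance, the Normal–Normal posterior has precision τ_n = τ₀ + n/σ² and mean μ_n = (τ₀μ₀ + (n/σ²)x̄)/τ_n.
Here τ₀ = 1/18.5 = 0.054054 and τ_data = 19/63.5 = 0.299213, so τ_n = 0.353267.
Rearranging for μ₀: μ₀ = (μ_n·τ_n − τ_data·x̄)/τ₀ = (2.4433·0.353267 − 0.299213·0.5) / 0.054054 = 0.713531/0.054054 ≈ 13.2.

μ₀ = 13.2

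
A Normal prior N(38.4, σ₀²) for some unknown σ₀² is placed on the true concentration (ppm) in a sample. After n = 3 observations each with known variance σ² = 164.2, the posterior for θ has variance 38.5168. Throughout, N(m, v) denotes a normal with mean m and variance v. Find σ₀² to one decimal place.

σ₀² = 130.0

Posterior precision equals prior precision plus data precision: 1/σ_n² = 1/σ₀² + n/σ².
So 1/σ₀² = 1/38.5168 − 3/164.2 = 0.025963 − 0.018270 = 0.007693.
Hence σ₀² = 1/0.007693 ≈ 130.0.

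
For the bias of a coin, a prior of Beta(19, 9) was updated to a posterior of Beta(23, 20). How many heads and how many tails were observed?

Beta is conjugate to the binomial likelihood: posterior = Beta(a+s, b+f).
Match parameters: s=23−19=4, f=20−9=11.

4 heads and 11 tails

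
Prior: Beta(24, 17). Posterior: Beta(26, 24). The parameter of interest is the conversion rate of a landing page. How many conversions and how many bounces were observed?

Under Beta–binomial conjugacy the posterior parameters are (α+s, β+f).
So s = 26 − 24 = 2 and f = 24 − 17 = 7.

2 conversions and 7 bounces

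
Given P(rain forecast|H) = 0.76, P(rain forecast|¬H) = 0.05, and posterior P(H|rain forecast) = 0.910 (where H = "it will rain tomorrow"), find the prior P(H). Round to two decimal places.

P(H) = 0.40

In odds form, posterior odds = prior odds × likelihood ratio, so prior odds = posterior odds ÷ LR.
Posterior odds = 0.910/(1−0.910) = 10.1111. LR = 0.76/0.05 = 15.2000.
Prior odds = 10.1111/15.2000 = 0.6652, so P(H) = 0.6652/(1+0.6652) ≈ 0.40.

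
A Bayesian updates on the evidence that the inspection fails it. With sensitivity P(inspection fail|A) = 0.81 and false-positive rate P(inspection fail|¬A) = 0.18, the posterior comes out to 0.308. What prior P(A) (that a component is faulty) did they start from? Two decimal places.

P(A) = 0.09

Bayes' rule in odds form gives O(A|E) = O(A)·[P(E|A)/P(E|¬A)], hence O(A) = O(A|E)/LR.
Posterior odds = 0.308/(1−0.308) = 0.4451. LR = 0.81/0.18 = 4.5000.
Prior odds = 0.4451/4.5000 = 0.0989, so P(A) = 0.0989/(1+0.0989) ≈ 0.09.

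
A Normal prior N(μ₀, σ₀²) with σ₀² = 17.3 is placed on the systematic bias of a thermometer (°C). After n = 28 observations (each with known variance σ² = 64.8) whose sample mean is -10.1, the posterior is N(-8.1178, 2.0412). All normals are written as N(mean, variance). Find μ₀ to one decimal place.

The posterior mean is a precision-weighted average: μ_n = (τ₀μ₀ + τ_data·x̄)/(τ₀+τ_data), with τ₀=1/σ₀² and τ_data=n/σ².
Here τ₀ = 1/17.3 = 0.057803 and τ_data = 28/64.8 = 0.432099, so τ_n = 0.489902.
Rearranging for μ₀: μ₀ = (μ_n·τ_n − τ_data·x̄)/τ₀ = (-8.1178·0.489902 − 0.432099·-10.1) / 0.057803 = 0.387273/0.057803 ≈ 6.7.

μ₀ = 6.7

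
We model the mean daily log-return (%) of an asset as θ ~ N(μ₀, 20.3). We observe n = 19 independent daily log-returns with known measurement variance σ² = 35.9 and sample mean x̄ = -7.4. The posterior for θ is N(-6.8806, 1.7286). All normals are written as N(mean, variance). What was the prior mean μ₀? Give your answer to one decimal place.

With known observation variance, the Normal–Normal posterior has precision τ_n = τ₀ + n/σ² and mean μ_n = (τ₀μ₀ + (n/σ²)x̄)/τ_n.
Here τ₀ = 1/20.3 = 0.049261 and τ_data = 19/35.9 = 0.529248, so τ_n = 0.578509.
Rearranging for μ₀: μ₀ = (μ_n·τ_n − τ_data·x̄)/τ₀ = (-6.8806·0.578509 − 0.529248·-7.4) / 0.049261 = -0.064054/0.049261 ≈ -1.3.

μ₀ = -1.3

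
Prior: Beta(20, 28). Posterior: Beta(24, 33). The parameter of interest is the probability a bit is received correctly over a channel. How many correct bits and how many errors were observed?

4 correct bits and 5 errors

Under Beta–binomial conjugacy the posterior parameters are (α+s, β+f).
So s = 24 − 20 = 4 and f = 33 − 28 = 5.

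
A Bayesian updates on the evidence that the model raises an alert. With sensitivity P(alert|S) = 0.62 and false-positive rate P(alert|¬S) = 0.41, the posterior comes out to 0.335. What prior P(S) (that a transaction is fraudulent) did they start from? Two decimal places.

Bayes' rule in odds form gives O(S|E) = O(S)·[P(E|S)/P(E|¬S)], hence O(S) = O(S|E)/LR.
Posterior odds = 0.335/(1−0.335) = 0.5038. LR = 0.62/0.41 = 1.5122.
Prior odds = 0.5038/1.5122 = 0.3332, so P(S) = 0.3332/(1+0.3332) ≈ 0.25.

P(S) = 0.25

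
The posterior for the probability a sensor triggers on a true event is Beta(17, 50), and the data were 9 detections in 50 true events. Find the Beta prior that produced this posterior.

Beta(8, 9)

Under Beta–binomial conjugacy the posterior parameters are (a+s, b+f).
So a = 17 − 9 = 8 and b = 50 − 41 = 9.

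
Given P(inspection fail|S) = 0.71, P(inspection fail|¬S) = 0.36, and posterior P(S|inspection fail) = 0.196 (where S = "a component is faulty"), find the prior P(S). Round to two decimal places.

Bayes' rule in odds form gives O(S|E) = O(S)·[P(E|S)/P(E|¬S)], hence O(S) = O(S|E)/LR.
Posterior odds = 0.196/(1−0.196) = 0.2438. LR = 0.71/0.36 = 1.9722.
Prior odds = 0.2438/1.9722 = 0.1236, so P(S) = 0.1236/(1+0.1236) ≈ 0.11.

P(S) = 0.11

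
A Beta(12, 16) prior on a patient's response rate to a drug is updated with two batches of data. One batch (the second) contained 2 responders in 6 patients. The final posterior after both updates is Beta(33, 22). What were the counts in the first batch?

Sequential conjugate updates are equivalent to a single update on the pooled data, so total successes = posterior α − prior α and total failures = posterior β − prior β.
Total across both batches: 33−12=21 responders, 22−16=6 non-responders.
Subtract the second batch: 21−2=19 responders and 6−4=2 non-responders.

19 responders and 2 non-responders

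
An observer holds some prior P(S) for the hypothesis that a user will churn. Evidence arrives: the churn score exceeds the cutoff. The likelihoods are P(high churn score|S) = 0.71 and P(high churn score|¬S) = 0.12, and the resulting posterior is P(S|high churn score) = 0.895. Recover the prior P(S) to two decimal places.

P(S) = 0.59

In odds form, posterior odds = prior odds × likelihood ratio, so prior odds = posterior odds ÷ LR.
Posterior odds = 0.895/(1−0.895) = 8.5238. LR = 0.71/0.12 = 5.9167.
Prior odds = 8.5238/5.9167 = 1.4406, so P(S) = 1.4406/(1+1.4406) ≈ 0.59.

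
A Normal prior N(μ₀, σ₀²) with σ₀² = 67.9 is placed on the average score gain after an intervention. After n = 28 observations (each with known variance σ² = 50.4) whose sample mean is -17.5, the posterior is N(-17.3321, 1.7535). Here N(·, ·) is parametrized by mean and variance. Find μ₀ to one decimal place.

The posterior mean is a precision-weighted average: μ_n = (τ₀μ₀ + τ_data·x̄)/(τ₀+τ_data), with τ₀=1/σ₀² and τ_data=n/σ².
Here τ₀ = 1/67.9 = 0.014728 and τ_data = 28/50.4 = 0.555556, so τ_n = 0.570284.
Rearranging for μ₀: μ₀ = (μ_n·τ_n − τ_data·x̄)/τ₀ = (-17.3321·0.570284 − 0.555556·-17.5) / 0.014728 = -0.161989/0.014728 ≈ -11.0.

μ₀ = -11.0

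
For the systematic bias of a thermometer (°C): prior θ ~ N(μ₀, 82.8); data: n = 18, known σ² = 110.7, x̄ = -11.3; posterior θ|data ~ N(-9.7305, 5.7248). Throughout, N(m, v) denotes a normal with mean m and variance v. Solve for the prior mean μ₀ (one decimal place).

μ₀ = 11.4

With known observation variance, the Normal–Normal posterior has precision τ_n = τ₀ + n/σ² and mean μ_n = (τ₀μ₀ + (n/σ²)x̄)/τ_n.
Here τ₀ = 1/82.8 = 0.012077 and τ_data = 18/110.7 = 0.162602, so τ_n = 0.174679.
Rearranging for μ₀: μ₀ = (μ_n·τ_n − τ_data·x̄)/τ₀ = (-9.7305·0.174679 − 0.162602·-11.3) / 0.012077 = 0.137689/0.012077 ≈ 11.4.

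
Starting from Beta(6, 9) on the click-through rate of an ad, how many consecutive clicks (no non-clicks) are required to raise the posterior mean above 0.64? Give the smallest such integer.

k = 11

After k clicks and 0 non-clicks the posterior is Beta(6+k, 9), with mean (6+k)/(6+9+k).
Set (6+k)/(15+k) > 0.64 and solve: k > (0.64·15 − 6)/(1 − 0.64) = 10.000.
The smallest integer exceeding 10.000 is 11.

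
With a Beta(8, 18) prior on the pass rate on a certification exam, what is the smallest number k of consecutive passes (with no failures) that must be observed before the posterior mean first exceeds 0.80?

k = 65

After k passes and 0 failures the posterior is Beta(8+k, 18), with mean (8+k)/(8+18+k).
Set (8+k)/(26+k) > 0.80 and solve: k > (0.80·26 − 8)/(1 − 0.80) = 64.000.
The smallest integer exceeding 64.000 is 65.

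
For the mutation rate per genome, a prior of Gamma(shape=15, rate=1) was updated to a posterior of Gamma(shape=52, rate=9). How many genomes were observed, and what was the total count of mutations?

A Gamma(α, β) prior (rate parametrization) on a Poisson rate with n observations summing to S gives posterior Gamma(α+S, β+n).
Matching: Σxᵢ = 52 − 15 = 37 and n = 9 − 1 = 8.

n = 8 genomes with total 37 mutations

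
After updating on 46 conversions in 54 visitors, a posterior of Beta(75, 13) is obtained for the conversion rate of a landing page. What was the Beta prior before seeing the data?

Under Beta–binomial conjugacy the posterior parameters are (a+s, b+f).
So a = 75 − 46 = 29 and b = 13 − 8 = 5.

Beta(29, 5)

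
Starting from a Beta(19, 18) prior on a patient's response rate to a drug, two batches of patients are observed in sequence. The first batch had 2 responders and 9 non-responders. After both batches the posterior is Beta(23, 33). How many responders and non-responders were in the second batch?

Because Beta–binomial updating is additive in the counts, the combined data contributed (α_post−α_prior, β_post−β_prior) successes and failures.
Total across both batches: 23−19=4 responders, 33−18=15 non-responders.
Subtract the first batch: 4−2=2 responders and 15−9=6 non-responders.

2 responders and 6 non-responders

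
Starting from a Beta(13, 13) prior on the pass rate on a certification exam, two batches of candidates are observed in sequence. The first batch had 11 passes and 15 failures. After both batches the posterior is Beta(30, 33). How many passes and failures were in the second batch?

Because Beta–binomial updating is additive in the counts, the combined data contributed (α_post−α_prior, β_post−β_prior) successes and failures.
Total across both batches: 30−13=17 passes, 33−13=20 failures.
Subtract the first batch: 17−11=6 passes and 20−15=5 failures.

6 passes and 5 failures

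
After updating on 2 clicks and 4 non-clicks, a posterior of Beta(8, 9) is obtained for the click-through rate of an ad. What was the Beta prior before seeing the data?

Beta(6, 5)

A Beta(α, β) prior with s successes and f failures in binomial data gives a Beta(α+s, β+f) posterior.
Subtract the data counts: 8−2=6, 9−4=5.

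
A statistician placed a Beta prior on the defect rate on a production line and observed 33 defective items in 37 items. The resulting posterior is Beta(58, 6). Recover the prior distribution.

A Beta(α, β) prior with s successes and f failures in binomial data gives a Beta(α+s, β+f) posterior.
So α = 58 − 33 = 25 and β = 6 − 4 = 2.

Beta(25, 2)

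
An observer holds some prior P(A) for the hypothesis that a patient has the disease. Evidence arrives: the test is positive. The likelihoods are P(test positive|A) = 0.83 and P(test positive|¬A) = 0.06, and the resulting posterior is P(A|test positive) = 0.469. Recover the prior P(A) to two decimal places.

In odds form, posterior odds = prior odds × likelihood ratio, so prior odds = posterior odds ÷ LR.
Posterior odds = 0.469/(1−0.469) = 0.8832. LR = 0.83/0.06 = 13.8333.
Prior odds = 0.8832/13.8333 = 0.0638, so P(A) = 0.0638/(1+0.0638) ≈ 0.06.

P(A) = 0.06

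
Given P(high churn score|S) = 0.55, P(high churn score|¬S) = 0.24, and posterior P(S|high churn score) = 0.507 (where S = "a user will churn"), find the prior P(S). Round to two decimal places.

Bayes' rule in odds form gives O(S|E) = O(S)·[P(E|S)/P(E|¬S)], hence O(S) = O(S|E)/LR.
Posterior odds = 0.507/(1−0.507) = 1.0284. LR = 0.55/0.24 = 2.2917.
Prior odds = 1.0284/2.2917 = 0.4487, so P(S) = 0.4487/(1+0.4487) ≈ 0.31.

P(S) = 0.31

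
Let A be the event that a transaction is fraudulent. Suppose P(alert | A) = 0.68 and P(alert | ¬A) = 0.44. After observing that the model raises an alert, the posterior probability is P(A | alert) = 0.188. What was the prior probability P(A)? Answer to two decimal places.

P(A) = 0.13

In odds form, posterior odds = prior odds × likelihood ratio, so prior odds = posterior odds ÷ LR.
Posterior odds = 0.188/(1−0.188) = 0.2315. LR = 0.68/0.44 = 1.5455.
Prior odds = 0.2315/1.5455 = 0.1498, so P(A) = 0.1498/(1+0.1498) ≈ 0.13.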